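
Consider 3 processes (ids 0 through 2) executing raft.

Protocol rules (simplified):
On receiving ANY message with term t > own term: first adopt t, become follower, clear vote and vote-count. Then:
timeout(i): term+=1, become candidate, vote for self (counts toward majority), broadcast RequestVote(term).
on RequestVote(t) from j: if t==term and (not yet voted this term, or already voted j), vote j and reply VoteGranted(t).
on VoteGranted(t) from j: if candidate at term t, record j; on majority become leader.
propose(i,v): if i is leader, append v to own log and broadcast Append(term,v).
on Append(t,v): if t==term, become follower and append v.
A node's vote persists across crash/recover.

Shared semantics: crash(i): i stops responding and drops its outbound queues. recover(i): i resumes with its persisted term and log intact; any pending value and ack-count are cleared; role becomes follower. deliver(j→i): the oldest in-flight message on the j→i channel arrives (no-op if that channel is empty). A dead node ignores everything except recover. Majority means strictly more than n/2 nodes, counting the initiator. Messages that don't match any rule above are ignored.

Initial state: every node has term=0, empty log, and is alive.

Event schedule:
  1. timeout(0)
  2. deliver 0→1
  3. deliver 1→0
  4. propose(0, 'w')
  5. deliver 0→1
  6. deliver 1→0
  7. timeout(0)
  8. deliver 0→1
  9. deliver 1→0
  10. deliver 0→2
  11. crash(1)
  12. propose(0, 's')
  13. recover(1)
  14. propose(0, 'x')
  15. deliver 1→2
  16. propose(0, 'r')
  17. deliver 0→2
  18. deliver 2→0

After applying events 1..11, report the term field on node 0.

2

after 1 — timeout(0): n0:cand/t1/[-]
after 2 — deliver 0→1: n1:foll/t1/[-]
after 3 — deliver 1→0: n0:lead/t1/[-]
after 4 — propose(0,'w'): n0:lead/t1/[w]
after 5 — deliver 0→1: n1:foll/t1/[w]
after 6 — deliver 1→0: ·
after 7 — timeout(0): n0:cand/t2/[w]
after 8 — deliver 0→1: n1:foll/t2/[w]
after 9 — deliver 1→0: n0:lead/t2/[w]
after 10 — deliver 0→2: n2:foll/t1/[-]
after 11 — crash(1): n1:✗foll/t2/[w]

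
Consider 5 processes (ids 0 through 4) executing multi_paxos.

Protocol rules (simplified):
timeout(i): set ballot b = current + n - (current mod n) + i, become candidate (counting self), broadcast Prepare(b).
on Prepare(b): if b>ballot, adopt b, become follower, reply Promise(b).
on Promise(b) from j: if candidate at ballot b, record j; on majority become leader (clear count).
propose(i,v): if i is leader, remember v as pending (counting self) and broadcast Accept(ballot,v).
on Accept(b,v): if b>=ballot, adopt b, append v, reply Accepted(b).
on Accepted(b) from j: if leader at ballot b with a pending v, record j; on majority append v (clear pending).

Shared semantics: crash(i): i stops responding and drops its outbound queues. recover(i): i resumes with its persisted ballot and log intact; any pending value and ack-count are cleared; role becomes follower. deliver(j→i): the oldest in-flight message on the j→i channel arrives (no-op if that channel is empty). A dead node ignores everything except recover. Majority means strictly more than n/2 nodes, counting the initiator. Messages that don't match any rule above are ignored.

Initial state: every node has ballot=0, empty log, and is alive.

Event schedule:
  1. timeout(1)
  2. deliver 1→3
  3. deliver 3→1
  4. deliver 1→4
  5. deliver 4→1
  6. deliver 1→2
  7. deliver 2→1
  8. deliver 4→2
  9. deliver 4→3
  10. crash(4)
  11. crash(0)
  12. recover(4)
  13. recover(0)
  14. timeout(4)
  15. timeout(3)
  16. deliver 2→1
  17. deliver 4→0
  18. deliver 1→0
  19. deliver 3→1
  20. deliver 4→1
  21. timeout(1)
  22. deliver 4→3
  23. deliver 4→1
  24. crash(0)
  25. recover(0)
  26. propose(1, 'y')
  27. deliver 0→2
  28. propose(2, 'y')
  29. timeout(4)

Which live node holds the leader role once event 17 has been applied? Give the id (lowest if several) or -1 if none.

after 1 — timeout(1): n1:cand/b6/[-]
after 2 — deliver 1→3: n3:foll/b6/[-]
after 3 — deliver 3→1: ·
after 4 — deliver 1→4: n4:foll/b6/[-]
after 5 — deliver 4→1: n1:lead/b6/[-]
after 6 — deliver 1→2: n2:foll/b6/[-]
after 7 — deliver 2→1: ·
after 8 — deliver 4→2: ·
after 9 — deliver 4→3: ·
after 10 — crash(4): n4:✗foll/b6/[-]
after 11 — crash(0): n0:✗foll/b0/[-]
after 12 — recover(4): n4:foll/b6/[-]
after 13 — recover(0): n0:foll/b0/[-]
after 14 — timeout(4): n4:cand/b14/[-]
after 15 — timeout(3): n3:cand/b13/[-]
after 16 — deliver 2→1: ·
after 17 — deliver 4→0: n0:foll/b14/[-]

1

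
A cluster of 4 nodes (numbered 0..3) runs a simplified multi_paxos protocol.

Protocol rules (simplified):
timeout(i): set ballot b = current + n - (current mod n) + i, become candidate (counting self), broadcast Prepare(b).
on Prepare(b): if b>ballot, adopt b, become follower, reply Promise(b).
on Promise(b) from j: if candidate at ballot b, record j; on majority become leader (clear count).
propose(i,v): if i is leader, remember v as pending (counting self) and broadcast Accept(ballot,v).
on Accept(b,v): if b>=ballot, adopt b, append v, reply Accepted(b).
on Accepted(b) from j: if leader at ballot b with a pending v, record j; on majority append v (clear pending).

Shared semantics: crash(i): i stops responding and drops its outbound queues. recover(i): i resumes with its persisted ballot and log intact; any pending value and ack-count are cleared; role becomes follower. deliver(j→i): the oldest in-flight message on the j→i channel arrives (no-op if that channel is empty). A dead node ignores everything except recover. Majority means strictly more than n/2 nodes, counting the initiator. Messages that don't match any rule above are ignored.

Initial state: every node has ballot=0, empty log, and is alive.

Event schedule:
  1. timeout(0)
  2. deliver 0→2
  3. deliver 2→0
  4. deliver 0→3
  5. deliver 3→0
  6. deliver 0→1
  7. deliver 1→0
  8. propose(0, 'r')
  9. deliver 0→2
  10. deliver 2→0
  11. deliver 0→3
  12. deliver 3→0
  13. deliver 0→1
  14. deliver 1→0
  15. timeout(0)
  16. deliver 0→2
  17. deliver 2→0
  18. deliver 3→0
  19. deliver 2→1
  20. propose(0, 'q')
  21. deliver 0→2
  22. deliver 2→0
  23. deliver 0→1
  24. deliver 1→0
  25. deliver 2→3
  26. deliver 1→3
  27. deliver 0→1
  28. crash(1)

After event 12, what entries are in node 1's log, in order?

1. timeout(0):  <0:cand b4 ->
2. deliver 0→2:  <2:foll b4 ->
3. deliver 2→0:  nop
4. deliver 0→3:  <3:foll b4 ->
5. deliver 3→0:  <0:lead b4 ->
6. deliver 0→1:  <1:foll b4 ->
7. deliver 1→0:  nop
8. propose(0,'r'):  nop
9. deliver 0→2:  <2:foll b4 r>
10. deliver 2→0:  nop
11. deliver 0→3:  <3:foll b4 r>
12. deliver 3→0:  <0:lead b4 r>

empty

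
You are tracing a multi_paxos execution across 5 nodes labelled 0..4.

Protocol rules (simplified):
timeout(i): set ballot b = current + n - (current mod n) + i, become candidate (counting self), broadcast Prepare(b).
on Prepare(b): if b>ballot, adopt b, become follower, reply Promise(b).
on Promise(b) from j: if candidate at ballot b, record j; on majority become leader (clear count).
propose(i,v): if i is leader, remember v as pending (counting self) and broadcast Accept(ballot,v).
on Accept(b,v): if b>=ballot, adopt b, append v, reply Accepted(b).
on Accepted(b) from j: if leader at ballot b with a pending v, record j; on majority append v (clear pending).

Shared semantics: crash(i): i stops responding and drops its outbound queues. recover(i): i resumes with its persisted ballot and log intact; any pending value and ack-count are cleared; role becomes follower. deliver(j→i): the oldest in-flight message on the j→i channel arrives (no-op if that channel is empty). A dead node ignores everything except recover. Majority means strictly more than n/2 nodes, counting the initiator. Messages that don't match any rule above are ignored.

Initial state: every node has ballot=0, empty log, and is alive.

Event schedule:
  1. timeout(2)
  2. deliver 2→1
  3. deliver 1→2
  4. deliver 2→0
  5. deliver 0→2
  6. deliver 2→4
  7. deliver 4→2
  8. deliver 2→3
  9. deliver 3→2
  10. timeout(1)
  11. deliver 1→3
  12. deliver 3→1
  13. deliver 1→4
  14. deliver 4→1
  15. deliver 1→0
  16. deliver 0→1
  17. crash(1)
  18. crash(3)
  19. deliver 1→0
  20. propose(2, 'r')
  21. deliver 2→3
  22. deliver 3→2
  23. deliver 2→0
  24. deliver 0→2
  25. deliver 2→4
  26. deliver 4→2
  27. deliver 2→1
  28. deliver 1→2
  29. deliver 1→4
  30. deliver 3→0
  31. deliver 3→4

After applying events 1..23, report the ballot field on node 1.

11

step 1 timeout(2): 2={cand,b=7,log=-}
step 2 deliver 2→1: 1={foll,b=7,log=-}
step 3 deliver 1→2: —
step 4 deliver 2→0: 0={foll,b=7,log=-}
step 5 deliver 0→2: 2={lead,b=7,log=-}
step 6 deliver 2→4: 4={foll,b=7,log=-}
step 7 deliver 4→2: —
step 8 deliver 2→3: 3={foll,b=7,log=-}
step 9 deliver 3→2: —
step 10 timeout(1): 1={cand,b=11,log=-}
step 11 deliver 1→3: 3={foll,b=11,log=-}
step 12 deliver 3→1: —
step 13 deliver 1→4: 4={foll,b=11,log=-}
step 14 deliver 4→1: 1={lead,b=11,log=-}
step 15 deliver 1→0: 0={foll,b=11,log=-}
step 16 deliver 0→1: —
step 17 crash(1): 1={✗lead,b=11,log=-}
step 18 crash(3): 3={✗foll,b=11,log=-}
step 19 deliver 1→0: —
step 20 propose(2,'r'): —
step 21 deliver 2→3: —
step 22 deliver 3→2: —
step 23 deliver 2→0: —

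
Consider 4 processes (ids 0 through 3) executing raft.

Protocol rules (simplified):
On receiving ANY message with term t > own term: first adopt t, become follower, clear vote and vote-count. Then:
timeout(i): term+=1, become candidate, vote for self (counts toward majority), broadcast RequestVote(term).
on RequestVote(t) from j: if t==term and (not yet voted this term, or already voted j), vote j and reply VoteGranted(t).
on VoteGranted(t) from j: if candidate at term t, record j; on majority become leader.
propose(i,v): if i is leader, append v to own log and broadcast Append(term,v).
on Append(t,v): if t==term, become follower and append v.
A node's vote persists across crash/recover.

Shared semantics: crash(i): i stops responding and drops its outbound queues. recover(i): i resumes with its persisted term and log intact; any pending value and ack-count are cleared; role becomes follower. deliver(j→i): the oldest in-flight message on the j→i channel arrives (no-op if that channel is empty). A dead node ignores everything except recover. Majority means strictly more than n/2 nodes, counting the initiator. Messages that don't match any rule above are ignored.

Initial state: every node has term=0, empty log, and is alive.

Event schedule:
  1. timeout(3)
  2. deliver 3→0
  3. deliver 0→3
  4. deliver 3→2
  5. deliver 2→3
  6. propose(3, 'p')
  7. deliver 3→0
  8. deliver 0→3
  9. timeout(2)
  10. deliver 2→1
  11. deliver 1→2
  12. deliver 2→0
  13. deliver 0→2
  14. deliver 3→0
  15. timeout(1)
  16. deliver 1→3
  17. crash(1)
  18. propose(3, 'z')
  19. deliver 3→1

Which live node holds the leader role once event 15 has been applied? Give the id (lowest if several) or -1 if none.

2

step 1 timeout(3): 3={cand,t=1,log=-}
step 2 deliver 3→0: 0={foll,t=1,log=-}
step 3 deliver 0→3: —
step 4 deliver 3→2: 2={foll,t=1,log=-}
step 5 deliver 2→3: 3={lead,t=1,log=-}
step 6 propose(3,'p'): 3={lead,t=1,log=p}
step 7 deliver 3→0: 0={foll,t=1,log=p}
step 8 deliver 0→3: —
step 9 timeout(2): 2={cand,t=2,log=-}
step 10 deliver 2→1: 1={foll,t=2,log=-}
step 11 deliver 1→2: —
step 12 deliver 2→0: 0={foll,t=2,log=p}
step 13 deliver 0→2: 2={lead,t=2,log=-}
step 14 deliver 3→0: —
step 15 timeout(1): 1={cand,t=3,log=-}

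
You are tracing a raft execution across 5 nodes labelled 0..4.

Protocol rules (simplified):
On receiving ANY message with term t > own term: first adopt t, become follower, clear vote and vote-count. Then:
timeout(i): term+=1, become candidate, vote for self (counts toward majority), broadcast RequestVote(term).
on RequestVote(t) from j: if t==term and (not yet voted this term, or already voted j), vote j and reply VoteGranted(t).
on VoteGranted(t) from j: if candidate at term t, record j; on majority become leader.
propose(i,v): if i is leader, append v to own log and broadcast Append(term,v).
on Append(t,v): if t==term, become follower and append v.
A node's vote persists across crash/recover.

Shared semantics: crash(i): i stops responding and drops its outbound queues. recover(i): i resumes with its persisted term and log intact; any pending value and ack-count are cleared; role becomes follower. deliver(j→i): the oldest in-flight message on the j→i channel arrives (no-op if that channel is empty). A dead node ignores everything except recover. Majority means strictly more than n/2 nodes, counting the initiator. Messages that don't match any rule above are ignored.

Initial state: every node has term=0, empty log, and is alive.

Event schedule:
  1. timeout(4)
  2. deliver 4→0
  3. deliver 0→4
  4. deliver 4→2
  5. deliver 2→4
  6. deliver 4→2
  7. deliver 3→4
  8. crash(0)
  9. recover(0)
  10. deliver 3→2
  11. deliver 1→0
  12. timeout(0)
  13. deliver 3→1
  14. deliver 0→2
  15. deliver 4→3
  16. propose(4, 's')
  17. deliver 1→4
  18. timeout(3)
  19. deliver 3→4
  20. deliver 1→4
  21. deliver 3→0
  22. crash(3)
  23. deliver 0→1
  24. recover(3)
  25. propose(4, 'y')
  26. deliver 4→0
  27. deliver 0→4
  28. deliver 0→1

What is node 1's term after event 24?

1. timeout(4):  <4:cand t1 ->
2. deliver 4→0:  <0:foll t1 ->
3. deliver 0→4:  nop
4. deliver 4→2:  <2:foll t1 ->
5. deliver 2→4:  <4:lead t1 ->
6. deliver 4→2:  nop
7. deliver 3→4:  nop
8. crash(0):  <0:✗foll t1 ->
9. recover(0):  <0:foll t1 ->
10. deliver 3→2:  nop
11. deliver 1→0:  nop
12. timeout(0):  <0:cand t2 ->
13. deliver 3→1:  nop
14. deliver 0→2:  <2:foll t2 ->
15. deliver 4→3:  <3:foll t1 ->
16. propose(4,'s'):  <4:lead t1 s>
17. deliver 1→4:  nop
18. timeout(3):  <3:cand t2 ->
19. deliver 3→4:  nop
20. deliver 1→4:  nop
21. deliver 3→0:  nop
22. crash(3):  <3:✗cand t2 ->
23. deliver 0→1:  <1:foll t2 ->
24. recover(3):  <3:foll t2 ->

2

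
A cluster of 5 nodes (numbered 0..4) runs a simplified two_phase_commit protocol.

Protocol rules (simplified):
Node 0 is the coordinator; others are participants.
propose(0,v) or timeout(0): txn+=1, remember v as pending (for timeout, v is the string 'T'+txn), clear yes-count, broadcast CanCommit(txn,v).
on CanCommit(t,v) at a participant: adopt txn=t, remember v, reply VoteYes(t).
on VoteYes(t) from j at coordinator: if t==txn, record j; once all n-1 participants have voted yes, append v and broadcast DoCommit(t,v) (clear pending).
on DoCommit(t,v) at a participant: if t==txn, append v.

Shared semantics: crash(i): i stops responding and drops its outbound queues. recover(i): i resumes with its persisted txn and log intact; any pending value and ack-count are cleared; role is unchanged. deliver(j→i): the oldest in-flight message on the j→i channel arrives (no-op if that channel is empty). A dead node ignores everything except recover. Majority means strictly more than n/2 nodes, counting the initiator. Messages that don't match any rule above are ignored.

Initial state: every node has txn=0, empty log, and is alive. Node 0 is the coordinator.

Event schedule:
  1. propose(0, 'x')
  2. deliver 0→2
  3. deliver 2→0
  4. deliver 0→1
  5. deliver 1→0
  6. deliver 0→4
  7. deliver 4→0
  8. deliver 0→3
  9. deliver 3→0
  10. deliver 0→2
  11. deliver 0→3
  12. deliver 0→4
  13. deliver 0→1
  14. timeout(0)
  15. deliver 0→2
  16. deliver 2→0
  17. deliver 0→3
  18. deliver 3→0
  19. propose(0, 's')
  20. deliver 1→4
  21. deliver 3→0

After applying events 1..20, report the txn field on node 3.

step 1 propose(0,'x'): 0={coor,t=1,log=-}
step 2 deliver 0→2: 2={part,t=1,log=-}
step 3 deliver 2→0: —
step 4 deliver 0→1: 1={part,t=1,log=-}
step 5 deliver 1→0: —
step 6 deliver 0→4: 4={part,t=1,log=-}
step 7 deliver 4→0: —
step 8 deliver 0→3: 3={part,t=1,log=-}
step 9 deliver 3→0: 0={coor,t=1,log=x}
step 10 deliver 0→2: 2={part,t=1,log=x}
step 11 deliver 0→3: 3={part,t=1,log=x}
step 12 deliver 0→4: 4={part,t=1,log=x}
step 13 deliver 0→1: 1={part,t=1,log=x}
step 14 timeout(0): 0={coor,t=2,log=x}
step 15 deliver 0→2: 2={part,t=2,log=x}
step 16 deliver 2→0: —
step 17 deliver 0→3: 3={part,t=2,log=x}
step 18 deliver 3→0: —
step 19 propose(0,'s'): 0={coor,t=3,log=x}
step 20 deliver 1→4: —

2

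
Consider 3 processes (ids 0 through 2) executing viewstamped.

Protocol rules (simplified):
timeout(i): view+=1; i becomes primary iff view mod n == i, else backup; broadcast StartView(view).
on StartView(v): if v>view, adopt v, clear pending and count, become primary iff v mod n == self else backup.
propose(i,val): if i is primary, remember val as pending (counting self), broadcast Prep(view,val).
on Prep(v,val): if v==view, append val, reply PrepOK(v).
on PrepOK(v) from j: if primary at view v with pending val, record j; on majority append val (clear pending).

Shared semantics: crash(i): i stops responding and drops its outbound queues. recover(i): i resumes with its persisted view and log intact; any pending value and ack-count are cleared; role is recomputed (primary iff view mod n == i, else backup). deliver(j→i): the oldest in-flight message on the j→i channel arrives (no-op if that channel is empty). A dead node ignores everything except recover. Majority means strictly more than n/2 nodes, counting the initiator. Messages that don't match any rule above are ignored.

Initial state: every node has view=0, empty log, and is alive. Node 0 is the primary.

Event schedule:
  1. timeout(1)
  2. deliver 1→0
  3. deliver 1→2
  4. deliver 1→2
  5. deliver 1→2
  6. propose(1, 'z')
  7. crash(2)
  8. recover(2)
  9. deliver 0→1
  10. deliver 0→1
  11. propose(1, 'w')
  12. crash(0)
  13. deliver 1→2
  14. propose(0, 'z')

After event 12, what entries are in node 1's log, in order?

empty

1. timeout(1):  <1:prim v1 ->
2. deliver 1→0:  <0:back v1 ->
3. deliver 1→2:  <2:back v1 ->
4. deliver 1→2:  nop
5. deliver 1→2:  nop
6. propose(1,'z'):  nop
7. crash(2):  <2:✗back v1 ->
8. recover(2):  <2:back v1 ->
9. deliver 0→1:  nop
10. deliver 0→1:  nop
11. propose(1,'w'):  nop
12. crash(0):  <0:✗back v1 ->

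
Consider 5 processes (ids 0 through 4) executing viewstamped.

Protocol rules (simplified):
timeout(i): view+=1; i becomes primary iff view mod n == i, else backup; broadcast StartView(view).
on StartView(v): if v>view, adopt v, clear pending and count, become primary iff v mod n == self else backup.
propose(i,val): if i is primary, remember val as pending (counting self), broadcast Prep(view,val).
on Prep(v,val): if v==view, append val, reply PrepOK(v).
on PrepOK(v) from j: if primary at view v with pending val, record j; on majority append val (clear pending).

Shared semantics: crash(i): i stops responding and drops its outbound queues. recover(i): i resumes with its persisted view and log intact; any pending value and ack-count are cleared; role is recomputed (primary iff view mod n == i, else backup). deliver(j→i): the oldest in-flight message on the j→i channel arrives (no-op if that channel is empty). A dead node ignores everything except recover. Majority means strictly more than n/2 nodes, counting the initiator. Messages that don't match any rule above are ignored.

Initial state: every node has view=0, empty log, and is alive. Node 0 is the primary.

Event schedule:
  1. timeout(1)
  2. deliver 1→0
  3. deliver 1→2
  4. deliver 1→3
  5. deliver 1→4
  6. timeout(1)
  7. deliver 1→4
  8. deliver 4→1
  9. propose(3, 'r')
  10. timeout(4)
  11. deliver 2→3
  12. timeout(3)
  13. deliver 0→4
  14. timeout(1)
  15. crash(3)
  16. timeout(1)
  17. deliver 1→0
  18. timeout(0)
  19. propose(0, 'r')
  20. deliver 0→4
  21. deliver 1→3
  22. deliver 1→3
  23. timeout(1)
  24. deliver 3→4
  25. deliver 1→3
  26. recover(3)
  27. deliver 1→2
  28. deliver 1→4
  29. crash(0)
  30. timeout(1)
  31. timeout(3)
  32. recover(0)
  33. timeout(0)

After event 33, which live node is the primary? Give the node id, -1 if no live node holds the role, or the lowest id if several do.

1

after 1 — timeout(1): n1:prim/v1/[-]
after 2 — deliver 1→0: n0:back/v1/[-]
after 3 — deliver 1→2: n2:back/v1/[-]
after 4 — deliver 1→3: n3:back/v1/[-]
after 5 — deliver 1→4: n4:back/v1/[-]
after 6 — timeout(1): n1:back/v2/[-]
after 7 — deliver 1→4: n4:back/v2/[-]
after 8 — deliver 4→1: ·
after 9 — propose(3,'r'): ·
after 10 — timeout(4): n4:back/v3/[-]
after 11 — deliver 2→3: ·
after 12 — timeout(3): n3:back/v2/[-]
after 13 — deliver 0→4: ·
after 14 — timeout(1): n1:back/v3/[-]
after 15 — crash(3): n3:✗back/v2/[-]
after 16 — timeout(1): n1:back/v4/[-]
after 17 — deliver 1→0: n0:back/v2/[-]
after 18 — timeout(0): n0:back/v3/[-]
after 19 — propose(0,'r'): ·
after 20 — deliver 0→4: ·
after 21 — deliver 1→3: ·
after 22 — deliver 1→3: ·
after 23 — timeout(1): n1:back/v5/[-]
after 24 — deliver 3→4: ·
after 25 — deliver 1→3: ·
after 26 — recover(3): n3:back/v2/[-]
after 27 — deliver 1→2: n2:prim/v2/[-]
after 28 — deliver 1→4: ·
after 29 — crash(0): n0:✗back/v3/[-]
after 30 — timeout(1): n1:prim/v6/[-]
after 31 — timeout(3): n3:prim/v3/[-]
after 32 — recover(0): n0:back/v3/[-]
after 33 — timeout(0): n0:back/v4/[-]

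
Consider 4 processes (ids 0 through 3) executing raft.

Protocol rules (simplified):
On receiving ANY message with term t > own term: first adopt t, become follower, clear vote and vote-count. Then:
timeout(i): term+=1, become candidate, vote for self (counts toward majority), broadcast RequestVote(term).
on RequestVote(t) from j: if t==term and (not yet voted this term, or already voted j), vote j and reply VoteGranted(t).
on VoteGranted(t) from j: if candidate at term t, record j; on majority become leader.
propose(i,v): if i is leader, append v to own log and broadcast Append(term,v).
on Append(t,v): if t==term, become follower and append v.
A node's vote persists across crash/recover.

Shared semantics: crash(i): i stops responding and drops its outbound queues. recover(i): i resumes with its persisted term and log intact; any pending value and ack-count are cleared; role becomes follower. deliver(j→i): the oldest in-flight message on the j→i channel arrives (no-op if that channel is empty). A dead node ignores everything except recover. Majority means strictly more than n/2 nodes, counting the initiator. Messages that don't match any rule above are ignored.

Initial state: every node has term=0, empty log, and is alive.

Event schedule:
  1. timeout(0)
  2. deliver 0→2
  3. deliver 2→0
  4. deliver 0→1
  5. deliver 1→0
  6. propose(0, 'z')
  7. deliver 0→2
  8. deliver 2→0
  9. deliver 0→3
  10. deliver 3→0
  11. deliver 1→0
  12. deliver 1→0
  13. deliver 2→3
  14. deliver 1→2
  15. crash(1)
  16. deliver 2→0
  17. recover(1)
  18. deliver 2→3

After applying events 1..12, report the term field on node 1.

after 1 — timeout(0): n0:cand/t1/[-]
after 2 — deliver 0→2: n2:foll/t1/[-]
after 3 — deliver 2→0: ·
after 4 — deliver 0→1: n1:foll/t1/[-]
after 5 — deliver 1→0: n0:lead/t1/[-]
after 6 — propose(0,'z'): n0:lead/t1/[z]
after 7 — deliver 0→2: n2:foll/t1/[z]
after 8 — deliver 2→0: ·
after 9 — deliver 0→3: n3:foll/t1/[-]
after 10 — deliver 3→0: ·
after 11 — deliver 1→0: ·
after 12 — deliver 1→0: ·

1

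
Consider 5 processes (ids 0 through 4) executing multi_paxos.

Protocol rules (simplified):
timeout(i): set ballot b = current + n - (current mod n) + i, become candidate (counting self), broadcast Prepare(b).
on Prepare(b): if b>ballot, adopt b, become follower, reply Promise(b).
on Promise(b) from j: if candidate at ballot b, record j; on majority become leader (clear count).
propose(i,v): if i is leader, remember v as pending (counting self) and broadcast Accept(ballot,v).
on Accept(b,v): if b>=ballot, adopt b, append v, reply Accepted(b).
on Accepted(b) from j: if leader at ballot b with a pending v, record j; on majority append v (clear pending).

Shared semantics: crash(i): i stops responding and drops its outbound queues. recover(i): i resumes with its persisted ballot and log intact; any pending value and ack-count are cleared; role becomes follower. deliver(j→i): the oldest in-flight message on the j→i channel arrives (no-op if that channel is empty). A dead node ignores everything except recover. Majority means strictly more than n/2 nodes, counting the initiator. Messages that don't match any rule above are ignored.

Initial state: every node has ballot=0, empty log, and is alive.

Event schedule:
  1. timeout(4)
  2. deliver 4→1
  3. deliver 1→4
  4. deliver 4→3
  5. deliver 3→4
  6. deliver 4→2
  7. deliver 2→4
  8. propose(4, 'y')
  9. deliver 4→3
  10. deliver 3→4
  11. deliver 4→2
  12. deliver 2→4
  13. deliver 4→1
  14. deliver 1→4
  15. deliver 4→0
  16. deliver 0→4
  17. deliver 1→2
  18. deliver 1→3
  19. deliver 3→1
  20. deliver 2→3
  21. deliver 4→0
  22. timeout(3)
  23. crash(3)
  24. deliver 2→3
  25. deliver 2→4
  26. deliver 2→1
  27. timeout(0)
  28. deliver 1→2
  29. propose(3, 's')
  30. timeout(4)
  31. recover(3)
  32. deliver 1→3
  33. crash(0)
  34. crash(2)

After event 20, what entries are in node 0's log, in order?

empty

[1] timeout(4) → N4(cand b9 [-])
[2] deliver 4→1 → N1(foll b9 [-])
[3] deliver 1→4 → ∅
[4] deliver 4→3 → N3(foll b9 [-])
[5] deliver 3→4 → N4(lead b9 [-])
[6] deliver 4→2 → N2(foll b9 [-])
[7] deliver 2→4 → ∅
[8] propose(4,'y') → ∅
[9] deliver 4→3 → N3(foll b9 [y])
[10] deliver 3→4 → ∅
[11] deliver 4→2 → N2(foll b9 [y])
[12] deliver 2→4 → N4(lead b9 [y])
[13] deliver 4→1 → N1(foll b9 [y])
[14] deliver 1→4 → ∅
[15] deliver 4→0 → N0(foll b9 [-])
[16] deliver 0→4 → ∅
[17] deliver 1→2 → ∅
[18] deliver 1→3 → ∅
[19] deliver 3→1 → ∅
[20] deliver 2→3 → ∅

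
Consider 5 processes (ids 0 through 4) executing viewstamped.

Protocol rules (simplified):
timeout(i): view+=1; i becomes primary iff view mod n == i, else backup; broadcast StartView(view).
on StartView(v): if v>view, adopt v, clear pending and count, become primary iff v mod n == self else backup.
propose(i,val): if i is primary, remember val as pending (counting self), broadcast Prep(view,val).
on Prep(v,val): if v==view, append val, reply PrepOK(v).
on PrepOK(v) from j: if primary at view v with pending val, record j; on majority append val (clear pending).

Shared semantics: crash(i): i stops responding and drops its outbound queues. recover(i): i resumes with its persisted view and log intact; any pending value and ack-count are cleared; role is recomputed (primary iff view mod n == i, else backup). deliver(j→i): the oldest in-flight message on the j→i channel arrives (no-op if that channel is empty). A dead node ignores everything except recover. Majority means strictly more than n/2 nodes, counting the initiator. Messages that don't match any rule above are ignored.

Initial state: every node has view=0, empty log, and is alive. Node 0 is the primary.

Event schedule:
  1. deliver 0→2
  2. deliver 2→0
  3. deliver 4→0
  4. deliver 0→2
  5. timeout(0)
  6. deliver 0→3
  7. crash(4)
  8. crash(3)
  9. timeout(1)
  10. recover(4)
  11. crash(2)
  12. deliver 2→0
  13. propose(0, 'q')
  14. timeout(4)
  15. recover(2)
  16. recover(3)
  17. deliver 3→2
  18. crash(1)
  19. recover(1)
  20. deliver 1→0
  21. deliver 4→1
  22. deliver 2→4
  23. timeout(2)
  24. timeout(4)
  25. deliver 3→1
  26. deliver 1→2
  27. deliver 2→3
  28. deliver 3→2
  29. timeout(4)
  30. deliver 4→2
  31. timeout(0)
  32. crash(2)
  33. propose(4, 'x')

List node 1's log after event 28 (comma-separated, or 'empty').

empty

e1 deliver 0→2: ·
e2 deliver 2→0: ·
e3 deliver 4→0: ·
e4 deliver 0→2: ·
e5 timeout(0): 0[back,v=1,-]
e6 deliver 0→3: 3[back,v=1,-]
e7 crash(4): 4[✗back,v=0,-]
e8 crash(3): 3[✗back,v=1,-]
e9 timeout(1): 1[prim,v=1,-]
e10 recover(4): 4[back,v=0,-]
e11 crash(2): 2[✗back,v=0,-]
e12 deliver 2→0: ·
e13 propose(0,'q'): ·
e14 timeout(4): 4[back,v=1,-]
e15 recover(2): 2[back,v=0,-]
e16 recover(3): 3[back,v=1,-]
e17 deliver 3→2: ·
e18 crash(1): 1[✗prim,v=1,-]
e19 recover(1): 1[prim,v=1,-]
e20 deliver 1→0: ·
e21 deliver 4→1: ·
e22 deliver 2→4: ·
e23 timeout(2): 2[back,v=1,-]
e24 timeout(4): 4[back,v=2,-]
e25 deliver 3→1: ·
e26 deliver 1→2: ·
e27 deliver 2→3: ·
e28 deliver 3→2: ·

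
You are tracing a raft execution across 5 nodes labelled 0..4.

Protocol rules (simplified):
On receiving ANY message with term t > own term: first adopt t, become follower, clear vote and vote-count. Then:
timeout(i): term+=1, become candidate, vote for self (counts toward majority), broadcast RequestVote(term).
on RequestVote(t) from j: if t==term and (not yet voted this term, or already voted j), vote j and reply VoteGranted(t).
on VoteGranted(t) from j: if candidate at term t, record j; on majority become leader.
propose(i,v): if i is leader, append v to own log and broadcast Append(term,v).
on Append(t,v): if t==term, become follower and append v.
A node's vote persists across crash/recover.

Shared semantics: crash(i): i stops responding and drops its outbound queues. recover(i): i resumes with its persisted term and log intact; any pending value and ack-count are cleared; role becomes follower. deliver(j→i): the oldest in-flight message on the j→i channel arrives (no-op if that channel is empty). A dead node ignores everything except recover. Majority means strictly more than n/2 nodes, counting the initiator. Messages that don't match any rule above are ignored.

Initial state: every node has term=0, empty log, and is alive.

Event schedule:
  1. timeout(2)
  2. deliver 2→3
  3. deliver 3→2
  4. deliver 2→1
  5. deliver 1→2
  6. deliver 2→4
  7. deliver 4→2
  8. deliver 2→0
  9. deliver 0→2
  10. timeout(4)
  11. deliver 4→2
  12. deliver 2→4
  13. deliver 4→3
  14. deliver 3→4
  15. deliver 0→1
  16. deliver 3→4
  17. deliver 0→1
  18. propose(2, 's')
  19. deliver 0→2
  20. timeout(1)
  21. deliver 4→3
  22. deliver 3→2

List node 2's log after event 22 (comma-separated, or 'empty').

1. timeout(2):  <2:cand t1 ->
2. deliver 2→3:  <3:foll t1 ->
3. deliver 3→2:  nop
4. deliver 2→1:  <1:foll t1 ->
5. deliver 1→2:  <2:lead t1 ->
6. deliver 2→4:  <4:foll t1 ->
7. deliver 4→2:  nop
8. deliver 2→0:  <0:foll t1 ->
9. deliver 0→2:  nop
10. timeout(4):  <4:cand t2 ->
11. deliver 4→2:  <2:foll t2 ->
12. deliver 2→4:  nop
13. deliver 4→3:  <3:foll t2 ->
14. deliver 3→4:  <4:lead t2 ->
15. deliver 0→1:  nop
16. deliver 3→4:  nop
17. deliver 0→1:  nop
18. propose(2,'s'):  nop
19. deliver 0→2:  nop
20. timeout(1):  <1:cand t2 ->
21. deliver 4→3:  nop
22. deliver 3→2:  nop

empty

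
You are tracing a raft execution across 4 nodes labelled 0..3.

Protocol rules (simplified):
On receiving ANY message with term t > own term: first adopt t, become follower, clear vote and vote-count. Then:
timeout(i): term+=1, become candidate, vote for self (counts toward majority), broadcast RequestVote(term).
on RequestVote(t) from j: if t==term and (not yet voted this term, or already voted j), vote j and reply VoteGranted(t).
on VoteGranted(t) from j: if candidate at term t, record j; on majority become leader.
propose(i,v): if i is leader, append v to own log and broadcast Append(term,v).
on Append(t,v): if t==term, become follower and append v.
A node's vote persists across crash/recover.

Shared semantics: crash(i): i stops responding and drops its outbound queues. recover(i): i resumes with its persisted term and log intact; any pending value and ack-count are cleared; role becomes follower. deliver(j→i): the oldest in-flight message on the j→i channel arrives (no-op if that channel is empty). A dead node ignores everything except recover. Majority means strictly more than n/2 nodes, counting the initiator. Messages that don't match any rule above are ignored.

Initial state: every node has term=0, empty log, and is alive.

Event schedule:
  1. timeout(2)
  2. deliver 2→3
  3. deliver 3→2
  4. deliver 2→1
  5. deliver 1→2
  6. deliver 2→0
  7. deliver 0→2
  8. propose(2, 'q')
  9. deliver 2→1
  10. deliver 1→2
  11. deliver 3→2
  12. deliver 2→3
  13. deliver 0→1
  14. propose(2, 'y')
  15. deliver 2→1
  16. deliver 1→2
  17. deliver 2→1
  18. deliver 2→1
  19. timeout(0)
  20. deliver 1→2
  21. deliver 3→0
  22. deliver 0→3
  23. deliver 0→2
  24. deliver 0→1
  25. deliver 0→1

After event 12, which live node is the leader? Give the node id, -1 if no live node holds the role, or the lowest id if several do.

step 1 timeout(2): 2={cand,t=1,log=-}
step 2 deliver 2→3: 3={foll,t=1,log=-}
step 3 deliver 3→2: —
step 4 deliver 2→1: 1={foll,t=1,log=-}
step 5 deliver 1→2: 2={lead,t=1,log=-}
step 6 deliver 2→0: 0={foll,t=1,log=-}
step 7 deliver 0→2: —
step 8 propose(2,'q'): 2={lead,t=1,log=q}
step 9 deliver 2→1: 1={foll,t=1,log=q}
step 10 deliver 1→2: —
step 11 deliver 3→2: —
step 12 deliver 2→3: 3={foll,t=1,log=q}

2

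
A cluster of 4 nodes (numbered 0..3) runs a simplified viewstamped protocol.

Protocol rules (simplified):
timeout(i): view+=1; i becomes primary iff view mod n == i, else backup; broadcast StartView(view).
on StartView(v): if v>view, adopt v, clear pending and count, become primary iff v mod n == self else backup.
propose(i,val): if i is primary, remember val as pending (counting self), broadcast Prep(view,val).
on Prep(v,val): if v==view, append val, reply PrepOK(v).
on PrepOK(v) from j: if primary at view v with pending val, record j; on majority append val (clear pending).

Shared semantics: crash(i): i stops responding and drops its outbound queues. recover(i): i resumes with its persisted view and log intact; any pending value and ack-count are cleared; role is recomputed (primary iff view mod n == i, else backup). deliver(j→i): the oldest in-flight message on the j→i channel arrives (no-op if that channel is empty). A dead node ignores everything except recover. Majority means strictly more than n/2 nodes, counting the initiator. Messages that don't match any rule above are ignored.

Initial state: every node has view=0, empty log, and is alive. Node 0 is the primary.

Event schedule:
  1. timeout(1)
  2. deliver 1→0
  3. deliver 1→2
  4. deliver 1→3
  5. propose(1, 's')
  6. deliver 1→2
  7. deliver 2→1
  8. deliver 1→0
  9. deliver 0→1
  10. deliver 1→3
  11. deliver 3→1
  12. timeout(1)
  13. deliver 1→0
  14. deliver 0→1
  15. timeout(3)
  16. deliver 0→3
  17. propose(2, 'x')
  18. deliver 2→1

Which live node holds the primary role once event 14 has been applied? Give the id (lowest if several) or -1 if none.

e1 timeout(1): 1[prim,v=1,-]
e2 deliver 1→0: 0[back,v=1,-]
e3 deliver 1→2: 2[back,v=1,-]
e4 deliver 1→3: 3[back,v=1,-]
e5 propose(1,'s'): ·
e6 deliver 1→2: 2[back,v=1,s]
e7 deliver 2→1: ·
e8 deliver 1→0: 0[back,v=1,s]
e9 deliver 0→1: 1[prim,v=1,s]
e10 deliver 1→3: 3[back,v=1,s]
e11 deliver 3→1: ·
e12 timeout(1): 1[back,v=2,s]
e13 deliver 1→0: 0[back,v=2,s]
e14 deliver 0→1: ·

-1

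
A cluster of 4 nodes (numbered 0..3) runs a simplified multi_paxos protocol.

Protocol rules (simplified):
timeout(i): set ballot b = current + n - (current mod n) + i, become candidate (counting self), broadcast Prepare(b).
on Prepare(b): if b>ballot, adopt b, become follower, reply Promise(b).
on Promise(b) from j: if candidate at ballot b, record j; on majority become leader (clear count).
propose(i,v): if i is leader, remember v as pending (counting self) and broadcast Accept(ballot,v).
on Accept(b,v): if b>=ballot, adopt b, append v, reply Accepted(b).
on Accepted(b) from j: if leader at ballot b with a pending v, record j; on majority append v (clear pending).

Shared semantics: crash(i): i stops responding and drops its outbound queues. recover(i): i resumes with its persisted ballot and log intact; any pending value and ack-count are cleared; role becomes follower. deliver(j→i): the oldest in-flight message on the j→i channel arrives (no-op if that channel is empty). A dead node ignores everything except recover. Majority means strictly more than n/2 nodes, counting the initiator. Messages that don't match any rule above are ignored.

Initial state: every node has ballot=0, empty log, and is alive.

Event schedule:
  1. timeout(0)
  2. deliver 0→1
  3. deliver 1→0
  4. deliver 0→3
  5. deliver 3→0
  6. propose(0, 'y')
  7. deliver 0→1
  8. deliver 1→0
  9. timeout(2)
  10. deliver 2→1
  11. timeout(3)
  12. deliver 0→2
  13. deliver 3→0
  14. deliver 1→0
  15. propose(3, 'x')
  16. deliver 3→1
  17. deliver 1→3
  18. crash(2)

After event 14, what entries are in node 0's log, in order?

empty

[1] timeout(0) → N0(cand b4 [-])
[2] deliver 0→1 → N1(foll b4 [-])
[3] deliver 1→0 → ∅
[4] deliver 0→3 → N3(foll b4 [-])
[5] deliver 3→0 → N0(lead b4 [-])
[6] propose(0,'y') → ∅
[7] deliver 0→1 → N1(foll b4 [y])
[8] deliver 1→0 → ∅
[9] timeout(2) → N2(cand b6 [-])
[10] deliver 2→1 → N1(foll b6 [y])
[11] timeout(3) → N3(cand b11 [-])
[12] deliver 0→2 → ∅
[13] deliver 3→0 → N0(foll b11 [-])
[14] deliver 1→0 → ∅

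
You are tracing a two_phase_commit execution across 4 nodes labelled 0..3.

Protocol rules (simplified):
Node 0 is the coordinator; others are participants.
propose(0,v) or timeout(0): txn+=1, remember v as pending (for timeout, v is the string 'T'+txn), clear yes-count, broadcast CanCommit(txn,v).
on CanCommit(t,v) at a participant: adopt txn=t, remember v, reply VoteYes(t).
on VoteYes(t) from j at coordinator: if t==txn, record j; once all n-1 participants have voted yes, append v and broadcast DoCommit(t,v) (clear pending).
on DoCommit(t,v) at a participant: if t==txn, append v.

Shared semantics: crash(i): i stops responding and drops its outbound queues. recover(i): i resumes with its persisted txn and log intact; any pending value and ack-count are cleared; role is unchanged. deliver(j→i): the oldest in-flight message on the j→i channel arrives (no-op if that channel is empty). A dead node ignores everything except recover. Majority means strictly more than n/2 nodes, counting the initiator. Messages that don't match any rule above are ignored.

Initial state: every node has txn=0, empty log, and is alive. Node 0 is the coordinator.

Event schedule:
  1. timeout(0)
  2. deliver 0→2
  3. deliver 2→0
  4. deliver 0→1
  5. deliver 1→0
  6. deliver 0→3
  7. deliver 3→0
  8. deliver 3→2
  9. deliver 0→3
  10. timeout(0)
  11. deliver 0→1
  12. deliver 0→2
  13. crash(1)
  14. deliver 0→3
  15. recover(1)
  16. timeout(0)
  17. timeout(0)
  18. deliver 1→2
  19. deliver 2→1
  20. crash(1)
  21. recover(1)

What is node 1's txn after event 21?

1

after 1 — timeout(0): n0:coor/t1/[-]
after 2 — deliver 0→2: n2:part/t1/[-]
after 3 — deliver 2→0: ·
after 4 — deliver 0→1: n1:part/t1/[-]
after 5 — deliver 1→0: ·
after 6 — deliver 0→3: n3:part/t1/[-]
after 7 — deliver 3→0: n0:coor/t1/[T1]
after 8 — deliver 3→2: ·
after 9 — deliver 0→3: n3:part/t1/[T1]
after 10 — timeout(0): n0:coor/t2/[T1]
after 11 — deliver 0→1: n1:part/t1/[T1]
after 12 — deliver 0→2: n2:part/t1/[T1]
after 13 — crash(1): n1:✗part/t1/[T1]
after 14 — deliver 0→3: n3:part/t2/[T1]
after 15 — recover(1): n1:part/t1/[T1]
after 16 — timeout(0): n0:coor/t3/[T1]
after 17 — timeout(0): n0:coor/t4/[T1]
after 18 — deliver 1→2: ·
after 19 — deliver 2→1: ·
after 20 — crash(1): n1:✗part/t1/[T1]
after 21 — recover(1): n1:part/t1/[T1]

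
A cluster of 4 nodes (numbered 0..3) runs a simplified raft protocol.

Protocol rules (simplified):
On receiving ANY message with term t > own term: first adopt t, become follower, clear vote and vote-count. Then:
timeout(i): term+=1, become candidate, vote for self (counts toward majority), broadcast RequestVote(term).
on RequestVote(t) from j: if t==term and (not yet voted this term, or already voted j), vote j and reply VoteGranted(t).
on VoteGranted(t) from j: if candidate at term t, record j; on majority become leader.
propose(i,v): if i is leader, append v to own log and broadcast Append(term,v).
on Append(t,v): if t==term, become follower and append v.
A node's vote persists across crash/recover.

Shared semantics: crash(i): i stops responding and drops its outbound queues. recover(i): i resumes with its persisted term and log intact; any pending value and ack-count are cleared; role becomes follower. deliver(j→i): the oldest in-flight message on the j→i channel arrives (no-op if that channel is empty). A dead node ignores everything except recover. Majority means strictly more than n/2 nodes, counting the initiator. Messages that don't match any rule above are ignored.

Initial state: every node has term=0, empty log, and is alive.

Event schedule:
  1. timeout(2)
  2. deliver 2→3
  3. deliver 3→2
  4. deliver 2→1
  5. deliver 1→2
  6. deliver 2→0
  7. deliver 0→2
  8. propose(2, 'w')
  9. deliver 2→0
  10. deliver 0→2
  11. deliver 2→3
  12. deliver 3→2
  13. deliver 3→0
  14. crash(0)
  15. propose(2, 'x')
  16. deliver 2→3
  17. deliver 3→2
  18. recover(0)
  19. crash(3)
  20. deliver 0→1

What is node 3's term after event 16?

e1 timeout(2): 2[cand,t=1,-]
e2 deliver 2→3: 3[foll,t=1,-]
e3 deliver 3→2: ·
e4 deliver 2→1: 1[foll,t=1,-]
e5 deliver 1→2: 2[lead,t=1,-]
e6 deliver 2→0: 0[foll,t=1,-]
e7 deliver 0→2: ·
e8 propose(2,'w'): 2[lead,t=1,w]
e9 deliver 2→0: 0[foll,t=1,w]
e10 deliver 0→2: ·
e11 deliver 2→3: 3[foll,t=1,w]
e12 deliver 3→2: ·
e13 deliver 3→0: ·
e14 crash(0): 0[✗foll,t=1,w]
e15 propose(2,'x'): 2[lead,t=1,w,x]
e16 deliver 2→3: 3[foll,t=1,w,x]

1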